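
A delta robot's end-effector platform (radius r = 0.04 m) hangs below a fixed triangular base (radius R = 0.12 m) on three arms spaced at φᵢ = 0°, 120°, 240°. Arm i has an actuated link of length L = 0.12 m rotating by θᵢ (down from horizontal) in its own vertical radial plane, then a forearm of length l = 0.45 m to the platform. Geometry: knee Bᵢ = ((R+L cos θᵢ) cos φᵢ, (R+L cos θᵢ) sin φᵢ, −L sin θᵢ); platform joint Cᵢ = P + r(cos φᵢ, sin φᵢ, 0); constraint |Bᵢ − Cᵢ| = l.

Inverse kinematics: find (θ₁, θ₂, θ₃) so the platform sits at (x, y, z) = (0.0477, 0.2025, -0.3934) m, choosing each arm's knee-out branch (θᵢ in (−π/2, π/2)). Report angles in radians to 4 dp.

θ₁ = 0.1740, θ₂ = -0.2622, θ₃ = 1.0468

rotate P by −φ1: (0.0477, 0.2025, -0.3934)
  A=0.0323, B=-0.3934, C=(l²−L²−A²−y'²−z²)/(2L)=-0.0363
  γ=atan2(-0.3934,0.0323)=-1.4889;  ψ=arccos(-0.0920)=1.6629;  θ1=γ+ψ≈0.1740
arm 2 (φ=120.0°): x'=0.1515, y'=-0.1426
  e−x'=-0.0715;  (l²−L²−(e−x')²−y'²−z²)/2L = 0.0329
  θ2 = atan2(B,A) + arccos(C/0.3998) = -0.2622
rotate P by −φ3: (-0.1992, -0.0599, -0.3934)
  A cos θ + B sin θ = C:  0.2792·cos θ + -0.3934·sin θ = -0.2009
  θ3 = atan2(B,A) + arccos(C/0.4824) = 1.0468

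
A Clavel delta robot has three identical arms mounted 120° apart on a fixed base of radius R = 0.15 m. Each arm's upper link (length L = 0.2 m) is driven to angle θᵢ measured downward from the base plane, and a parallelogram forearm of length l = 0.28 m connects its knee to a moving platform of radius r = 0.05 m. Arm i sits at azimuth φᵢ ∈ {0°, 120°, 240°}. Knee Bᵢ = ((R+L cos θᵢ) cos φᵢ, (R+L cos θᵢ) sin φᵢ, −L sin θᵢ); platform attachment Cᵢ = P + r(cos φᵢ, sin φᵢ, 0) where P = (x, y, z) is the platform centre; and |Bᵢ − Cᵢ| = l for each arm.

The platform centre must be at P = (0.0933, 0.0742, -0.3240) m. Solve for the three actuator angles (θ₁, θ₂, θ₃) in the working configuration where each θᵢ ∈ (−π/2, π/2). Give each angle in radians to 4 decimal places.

θ₁ = 0.6107, θ₂ = 0.9600, θ₃ = 1.3961

φ1=0.0° → target in arm frame (0.0933, 0.0742)
  A=0.0067, B=-0.3240, C=(l²−L²−A²−y'²−z²)/(2L)=-0.1803
  √(A²+B²)=0.3241;  θ1 = -1.5501+2.1609 ≈ 0.6107
arm 2 (φ=120.0°): x'=0.0176, y'=-0.1179
  e−x'=0.0824;  (l²−L²−(e−x')²−y'²−z²)/2L = -0.2182
  θ2 = atan2(B,A) + arccos(C/0.3343) = 0.9600
φ3=240.0° → target in arm frame (-0.1109, 0.0437)
  A cos θ + B sin θ = C:  0.2109·cos θ + -0.3240·sin θ = -0.2824
  γ=atan2(-0.3240,0.2109)=-0.9938;  ψ=arccos(-0.7305)=2.3899;  θ3=γ+ψ≈1.3961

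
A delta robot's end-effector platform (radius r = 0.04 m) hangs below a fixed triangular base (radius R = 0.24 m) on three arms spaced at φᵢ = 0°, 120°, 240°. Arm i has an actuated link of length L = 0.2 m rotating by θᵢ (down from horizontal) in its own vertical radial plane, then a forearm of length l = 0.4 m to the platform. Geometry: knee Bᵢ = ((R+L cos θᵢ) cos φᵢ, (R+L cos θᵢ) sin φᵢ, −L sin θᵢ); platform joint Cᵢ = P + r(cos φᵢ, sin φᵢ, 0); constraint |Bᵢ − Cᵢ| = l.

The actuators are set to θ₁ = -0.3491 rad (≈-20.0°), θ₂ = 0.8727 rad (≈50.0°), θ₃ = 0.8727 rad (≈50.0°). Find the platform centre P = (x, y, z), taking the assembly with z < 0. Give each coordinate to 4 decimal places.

φ1=0.0°: virtual centre (0.3879, 0.0000, 0.0684), radius l
arm 2 at φ=120.0°: (R−r)+L cos θ2 = 0.3286;  O2 = (-0.1643, 0.2845, -0.1532)
φ3=240.0°: virtual centre (-0.1643, -0.2845, -0.1532), radius l
subtract pairs → two planes through P
plane₁₂: -1.1044x+0.5691y+-0.4432z = -0.0238
det = 1.2570;  x = 0.0215+-0.4013z,  y = 0.0000+0.0000z
sphere 1 gives Az²+Bz+C=0 with A=1.1611, B=0.1573, C=-0.0211;  B²−4AC=0.1225;  roots -0.2185, 0.0830;  negative root z = -0.2185
x = 0.1092, y = 0.0000

(0.1092, 0.0000, -0.2185)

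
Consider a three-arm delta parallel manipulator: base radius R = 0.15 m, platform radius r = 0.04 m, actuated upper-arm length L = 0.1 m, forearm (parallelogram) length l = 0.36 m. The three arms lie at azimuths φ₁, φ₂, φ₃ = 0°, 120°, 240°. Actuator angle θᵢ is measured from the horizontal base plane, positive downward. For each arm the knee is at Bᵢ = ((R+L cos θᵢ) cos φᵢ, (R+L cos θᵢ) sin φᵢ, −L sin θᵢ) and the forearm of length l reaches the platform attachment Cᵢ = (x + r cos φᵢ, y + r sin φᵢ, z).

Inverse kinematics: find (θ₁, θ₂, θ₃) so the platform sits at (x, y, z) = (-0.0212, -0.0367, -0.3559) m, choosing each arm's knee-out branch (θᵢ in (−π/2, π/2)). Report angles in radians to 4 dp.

θ₁ = 0.6977, θ₂ = 0.6977, θ₃ = 0.3491

φ1=0.0° → target in arm frame (-0.0212, -0.0367)
  A=0.1312, B=-0.3559, C=(l²−L²−A²−y'²−z²)/(2L)=-0.1281
  θ1 = atan2(B,A) + arccos(C/0.3793) = 0.6977
rotate P by −φ2: (-0.0212, 0.0367, -0.3559)
  A=0.1312, B=-0.3559, C=(l²−L²−A²−y'²−z²)/(2L)=-0.1281
  γ=atan2(-0.3559,0.1312)=-1.2177;  ψ=arccos(-0.3377)=1.9153;  θ2=γ+ψ≈0.6977
rotate P by −φ3: (0.0424, 0.0000, -0.3559)
  A cos θ + B sin θ = C:  0.0676·cos θ + -0.3559·sin θ = -0.0582
  √(A²+B²)=0.3623;  θ3 = -1.3830+1.7321 ≈ 0.3491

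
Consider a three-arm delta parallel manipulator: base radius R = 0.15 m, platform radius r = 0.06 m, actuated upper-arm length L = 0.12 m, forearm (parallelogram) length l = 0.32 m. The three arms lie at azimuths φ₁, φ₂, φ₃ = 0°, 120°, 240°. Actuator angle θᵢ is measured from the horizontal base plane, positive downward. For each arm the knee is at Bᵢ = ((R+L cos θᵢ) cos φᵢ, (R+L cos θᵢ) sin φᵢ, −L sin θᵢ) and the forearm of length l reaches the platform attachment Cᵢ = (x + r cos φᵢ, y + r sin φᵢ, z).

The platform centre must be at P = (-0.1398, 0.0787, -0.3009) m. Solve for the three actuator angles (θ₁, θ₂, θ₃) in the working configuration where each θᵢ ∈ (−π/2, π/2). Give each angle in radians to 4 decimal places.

φ1=0.0° → target in arm frame (-0.1398, 0.0787)
  e−x'=0.2298;  (l²−L²−(e−x')²−y'²−z²)/2L = -0.2564
  γ=atan2(-0.3009,0.2298)=-0.9186;  ψ=arccos(-0.6773)=2.3149;  θ1=γ+ψ≈1.3963
φ2=120.0° → target in arm frame (0.1381, 0.0817)
  A cos θ + B sin θ = C:  -0.0481·cos θ + -0.3009·sin θ = -0.0480
  θ2 = atan2(B,A) + arccos(C/0.3047) = -0.0001
rotate P by −φ3: (0.0017, -0.1604, -0.3009)
  A cos θ + B sin θ = C:  0.0883·cos θ + -0.3009·sin θ = -0.1503
  γ=atan2(-0.3009,0.0883)=-1.2855;  ψ=arccos(-0.4792)=2.0706;  θ3=γ+ψ≈0.7851

θ₁ = 1.3963, θ₂ = -0.0001, θ₃ = 0.7851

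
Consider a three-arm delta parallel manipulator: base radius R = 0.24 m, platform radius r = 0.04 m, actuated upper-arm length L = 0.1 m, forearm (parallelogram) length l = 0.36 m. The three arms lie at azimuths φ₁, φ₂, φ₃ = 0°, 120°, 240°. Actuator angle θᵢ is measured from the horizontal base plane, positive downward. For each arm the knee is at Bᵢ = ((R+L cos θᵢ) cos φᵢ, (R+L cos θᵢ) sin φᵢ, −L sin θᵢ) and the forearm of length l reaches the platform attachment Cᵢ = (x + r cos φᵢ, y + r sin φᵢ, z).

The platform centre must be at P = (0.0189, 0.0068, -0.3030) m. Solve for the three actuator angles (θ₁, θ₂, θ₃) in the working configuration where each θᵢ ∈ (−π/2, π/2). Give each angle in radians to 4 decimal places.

θ₁ = 0.6103, θ₂ = 0.7850, θ₃ = 0.8728

arm 1 (φ=0.0°): x'=0.0189, y'=0.0068
  e−x'=0.1811;  (l²−L²−(e−x')²−y'²−z²)/2L = -0.0253
  √(A²+B²)=0.3530;  θ1 = -1.0321+1.6424 ≈ 0.6103
arm 2 (φ=120.0°): x'=-0.0036, y'=-0.0198
  A cos θ + B sin θ = C:  0.2036·cos θ + -0.3030·sin θ = -0.0702
  γ=atan2(-0.3030,0.2036)=-0.9792;  ψ=arccos(-0.1923)=1.7643;  θ2=γ+ψ≈0.7850
φ3=240.0° → target in arm frame (-0.0153, 0.0130)
  A cos θ + B sin θ = C:  0.2153·cos θ + -0.3030·sin θ = -0.0937
  √(A²+B²)=0.3717;  θ3 = -0.9529+1.8257 ≈ 0.8728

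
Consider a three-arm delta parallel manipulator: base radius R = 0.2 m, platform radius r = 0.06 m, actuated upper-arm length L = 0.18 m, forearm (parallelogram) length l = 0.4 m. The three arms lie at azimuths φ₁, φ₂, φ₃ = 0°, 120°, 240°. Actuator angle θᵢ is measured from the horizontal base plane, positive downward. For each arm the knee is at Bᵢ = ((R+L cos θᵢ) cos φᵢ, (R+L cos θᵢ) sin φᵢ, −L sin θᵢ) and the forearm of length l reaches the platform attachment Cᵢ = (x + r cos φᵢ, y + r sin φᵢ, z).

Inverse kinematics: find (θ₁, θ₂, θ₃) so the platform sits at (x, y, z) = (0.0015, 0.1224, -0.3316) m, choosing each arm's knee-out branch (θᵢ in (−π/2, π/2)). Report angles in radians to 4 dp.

θ₁ = 0.5237, θ₂ = -0.0002, θ₃ = 0.9599

arm 1 (φ=0.0°): x'=0.0015, y'=0.1224
  A=0.1385, B=-0.3316, C=(l²−L²−A²−y'²−z²)/(2L)=-0.0459
  γ=atan2(-0.3316,0.1385)=-1.1751;  ψ=arccos(-0.1277)=1.6989;  θ1=γ+ψ≈0.5237
rotate P by −φ2: (0.1053, -0.0625, -0.3316)
  A cos θ + B sin θ = C:  0.0347·cos θ + -0.3316·sin θ = 0.0348
  θ2 = atan2(B,A) + arccos(C/0.3334) = -0.0002
arm 3 (φ=240.0°): x'=-0.1068, y'=-0.0599
  A cos θ + B sin θ = C:  0.2468·cos θ + -0.3316·sin θ = -0.1301
  γ=atan2(-0.3316,0.2468)=-0.9311;  ψ=arccos(-0.3147)=1.8910;  θ3=γ+ψ≈0.9599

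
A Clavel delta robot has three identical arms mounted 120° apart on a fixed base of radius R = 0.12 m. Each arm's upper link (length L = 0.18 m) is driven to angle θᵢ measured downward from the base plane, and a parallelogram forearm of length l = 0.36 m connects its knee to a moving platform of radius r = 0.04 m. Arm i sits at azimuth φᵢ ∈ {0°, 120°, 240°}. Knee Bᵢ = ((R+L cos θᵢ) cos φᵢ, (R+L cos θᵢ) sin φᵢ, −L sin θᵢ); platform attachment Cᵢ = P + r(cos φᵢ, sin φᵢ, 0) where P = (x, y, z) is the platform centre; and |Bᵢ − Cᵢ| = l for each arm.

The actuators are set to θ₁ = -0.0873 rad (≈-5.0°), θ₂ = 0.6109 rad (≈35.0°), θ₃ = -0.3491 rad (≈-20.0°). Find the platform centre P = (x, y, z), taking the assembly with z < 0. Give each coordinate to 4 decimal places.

(0.0304, -0.1020, -0.2428)

φ1=0.0°: virtual centre (0.2593, 0.0000, 0.0157), radius l
arm 2 at φ=120.0°: e+L cos θ2 = 0.2274;  S2 = (-0.1137, 0.1970, -0.1032)
φ3=240.0°: virtual centre (-0.1246, -0.2158, 0.0616), radius l
eliminate P² terms by subtracting sphere 1 from 2 and 3
linear system: -0.7461x+0.3939y = -0.0051−-0.2379z; -0.7678x+-0.4315y = -0.0016−0.0918z
det = 0.6244;  x = 0.0046+-0.1065z,  y = -0.0043+0.4021z
quadratic in z: (1.1731)z²+(0.0194)z+(-0.0644)=0, √Δ=0.5502 → z ∈ {-0.2428, 0.2262}; z = -0.2428 (taking z<0)
x = 0.0304, y = -0.1020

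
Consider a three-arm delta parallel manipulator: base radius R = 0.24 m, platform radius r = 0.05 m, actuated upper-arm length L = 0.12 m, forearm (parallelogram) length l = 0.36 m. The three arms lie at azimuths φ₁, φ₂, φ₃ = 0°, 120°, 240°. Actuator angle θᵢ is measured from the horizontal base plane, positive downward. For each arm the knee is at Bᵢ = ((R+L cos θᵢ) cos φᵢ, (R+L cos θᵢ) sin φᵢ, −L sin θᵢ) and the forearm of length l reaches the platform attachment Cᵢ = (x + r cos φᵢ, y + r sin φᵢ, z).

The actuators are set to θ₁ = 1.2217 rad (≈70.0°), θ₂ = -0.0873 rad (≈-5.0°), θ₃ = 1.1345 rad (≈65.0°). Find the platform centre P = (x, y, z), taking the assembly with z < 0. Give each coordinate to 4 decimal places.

φ1=0.0°: virtual centre (0.2310, 0.0000, -0.1128), radius l
φ2=120.0°: virtual centre (-0.1548, 0.2681, 0.0105), radius l
arm 3 at φ=240.0°: (R−r)+L cos θ3 = 0.2407;  S3 = (-0.1204, -0.2085, -0.1088)
eliminate P² terms by subtracting sphere 1 from 2 and 3
[-0.7716 0.5361 0.2464]·P = 0.0298;  [-0.7028 -0.4169 0.0080]·P = 0.0037
det = 0.6985;  x = -0.0206+0.1532z,  y = 0.0260+-0.2391z
into |P−S₁|² = l²: 1.0807z² + 0.1360z + -0.0529 = 0;  Δ = 0.2470;  z = -0.2929 or 0.1671 → z<0 root = -0.2929
x = -0.0655, y = 0.0960

(-0.0655, 0.0960, -0.2929)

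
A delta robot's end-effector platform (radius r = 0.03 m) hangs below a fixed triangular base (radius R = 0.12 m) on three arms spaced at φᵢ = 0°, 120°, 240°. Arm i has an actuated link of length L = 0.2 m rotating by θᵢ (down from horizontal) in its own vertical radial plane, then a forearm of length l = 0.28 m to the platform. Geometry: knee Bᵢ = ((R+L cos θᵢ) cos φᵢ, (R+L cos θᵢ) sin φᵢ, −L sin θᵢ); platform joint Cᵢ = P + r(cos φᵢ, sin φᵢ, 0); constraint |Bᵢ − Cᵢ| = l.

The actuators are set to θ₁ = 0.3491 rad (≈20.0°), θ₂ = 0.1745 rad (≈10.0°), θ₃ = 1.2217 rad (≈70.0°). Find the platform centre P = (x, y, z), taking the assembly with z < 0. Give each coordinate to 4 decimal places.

centre 1 = (0.2779·cos0.0°, 0.2779·sin0.0°, -0.0684) = (0.2779, 0.0000, -0.0684)
φ2=120.0°: virtual centre (-0.1435, 0.2485, -0.0347), radius l
arm 3 at φ=240.0°: (R−r)+L cos θ3 = 0.1584;  centre 3 = (-0.0792, -0.1372, -0.1879)
eliminate P² terms by subtracting sphere 1 from 2 and 3
linear system: -0.8428x+0.4970y = 0.0016−0.0674z; -0.7143x+-0.2744y = -0.0215−-0.2391z
det = 0.5863;  x = 0.0175+-0.1711z,  y = 0.0329+-0.4257z
into |P−centre ₁|² = l²: 1.2105z² + 0.1979z + -0.0048 = 0;  Δ = 0.0624;  z = -0.1850 or 0.0214 → z<0 root = -0.1850
x = 0.0491, y = 0.1117

(0.0491, 0.1117, -0.1850)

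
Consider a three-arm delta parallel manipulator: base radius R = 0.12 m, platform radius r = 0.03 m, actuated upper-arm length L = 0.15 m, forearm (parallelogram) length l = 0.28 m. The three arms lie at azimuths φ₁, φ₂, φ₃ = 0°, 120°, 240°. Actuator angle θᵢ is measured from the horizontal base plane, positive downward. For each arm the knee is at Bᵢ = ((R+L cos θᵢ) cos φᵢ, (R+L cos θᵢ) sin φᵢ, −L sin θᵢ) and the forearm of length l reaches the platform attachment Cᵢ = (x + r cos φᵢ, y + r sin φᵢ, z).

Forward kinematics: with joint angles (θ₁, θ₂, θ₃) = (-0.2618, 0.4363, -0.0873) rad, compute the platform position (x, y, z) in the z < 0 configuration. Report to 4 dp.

(0.0279, -0.0314, -0.1471)

O1 = (0.2349·cos0.0°, 0.2349·sin0.0°, 0.0388) = (0.2349, 0.0000, 0.0388)
arm 2 at φ=120.0°: ρ2 = 0.2259;  O2 = (-0.1130, 0.1957, -0.0634)
φ3=240.0°: virtual centre (-0.1197, -0.2074, 0.0131), radius l
subtract pairs → two planes through P
plane₁₂: -0.6957x+0.3914y+-0.2044z = -0.0016
det = 0.5661;  x = 0.0006+-0.1854z,  y = -0.0030+0.1928z
into |P−O₁|² = l²: 1.0715z² + 0.0080z + -0.0220 = 0;  Δ = 0.0944;  z = -0.1471 or 0.1396 → z<0 root = -0.1471
x = 0.0279, y = -0.0314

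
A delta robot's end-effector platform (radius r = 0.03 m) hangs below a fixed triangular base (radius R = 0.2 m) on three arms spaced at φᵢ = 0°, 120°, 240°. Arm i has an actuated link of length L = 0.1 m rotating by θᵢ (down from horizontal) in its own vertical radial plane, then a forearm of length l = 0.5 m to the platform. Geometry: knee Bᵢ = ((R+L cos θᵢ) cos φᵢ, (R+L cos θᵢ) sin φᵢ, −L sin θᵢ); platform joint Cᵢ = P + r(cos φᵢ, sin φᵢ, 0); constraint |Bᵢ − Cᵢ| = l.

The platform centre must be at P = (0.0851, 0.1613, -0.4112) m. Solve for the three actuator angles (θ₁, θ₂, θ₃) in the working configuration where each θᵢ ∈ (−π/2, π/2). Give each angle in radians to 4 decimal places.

arm 1 (φ=0.0°): x'=0.0851, y'=0.1613
  A cos θ + B sin θ = C:  0.0849·cos θ + -0.4112·sin θ = 0.1884
  γ=atan2(-0.4112,0.0849)=-1.3672;  ψ=arccos(0.4488)=1.1054;  θ1=γ+ψ≈-0.2618
rotate P by −φ2: (0.0971, -0.1543, -0.4112)
  A cos θ + B sin θ = C:  0.0729·cos θ + -0.4112·sin θ = 0.2089
  √(A²+B²)=0.4176;  θ2 = -1.3954+1.0469 ≈ -0.3485
φ3=240.0° → target in arm frame (-0.1822, -0.0070)
  A=0.3522, B=-0.4112, C=(l²−L²−A²−y'²−z²)/(2L)=-0.2660
  θ3 = atan2(B,A) + arccos(C/0.5414) = 1.2220

θ₁ = -0.2618, θ₂ = -0.3485, θ₃ = 1.2220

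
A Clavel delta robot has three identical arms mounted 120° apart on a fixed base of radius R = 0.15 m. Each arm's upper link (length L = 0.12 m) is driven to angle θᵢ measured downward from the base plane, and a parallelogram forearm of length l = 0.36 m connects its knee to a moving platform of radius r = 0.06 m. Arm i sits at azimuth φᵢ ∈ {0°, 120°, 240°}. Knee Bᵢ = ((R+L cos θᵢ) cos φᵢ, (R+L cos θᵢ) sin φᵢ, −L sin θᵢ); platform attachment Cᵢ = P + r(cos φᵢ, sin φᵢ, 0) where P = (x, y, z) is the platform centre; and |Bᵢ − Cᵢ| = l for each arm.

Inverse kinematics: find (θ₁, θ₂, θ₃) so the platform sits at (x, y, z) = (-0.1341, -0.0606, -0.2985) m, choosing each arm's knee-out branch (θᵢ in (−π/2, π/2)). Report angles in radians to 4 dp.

φ1=0.0° → target in arm frame (-0.1341, -0.0606)
  A cos θ + B sin θ = C:  0.2241·cos θ + -0.2985·sin θ = -0.1158
  θ1 = atan2(B,A) + arccos(C/0.3733) = 0.9595
rotate P by −φ2: (0.0146, 0.1464, -0.2985)
  A cos θ + B sin θ = C:  0.0754·cos θ + -0.2985·sin θ = -0.0043
  √(A²+B²)=0.3079;  θ2 = -1.3233+1.5848 ≈ 0.2615
arm 3 (φ=240.0°): x'=0.1195, y'=-0.0858
  e−x'=-0.0295;  (l²−L²−(e−x')²−y'²−z²)/2L = 0.0744
  θ3 = atan2(B,A) + arccos(C/0.3000) = -0.3493

θ₁ = 0.9595, θ₂ = 0.2615, θ₃ = -0.3493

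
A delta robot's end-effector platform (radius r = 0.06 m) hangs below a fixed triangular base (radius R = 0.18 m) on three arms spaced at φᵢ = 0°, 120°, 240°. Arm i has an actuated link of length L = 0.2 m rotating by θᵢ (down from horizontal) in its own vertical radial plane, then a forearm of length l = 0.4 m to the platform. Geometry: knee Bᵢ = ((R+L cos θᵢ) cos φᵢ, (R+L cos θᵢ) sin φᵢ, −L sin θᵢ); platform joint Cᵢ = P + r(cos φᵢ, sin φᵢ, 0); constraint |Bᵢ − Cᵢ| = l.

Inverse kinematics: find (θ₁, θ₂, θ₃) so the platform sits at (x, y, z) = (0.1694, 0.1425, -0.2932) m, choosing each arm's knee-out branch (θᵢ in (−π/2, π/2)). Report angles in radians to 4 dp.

θ₁ = -0.2620, θ₂ = 0.4362, θ₃ = 1.3090

φ1=0.0° → target in arm frame (0.1694, 0.1425)
  e−x'=-0.0494;  (l²−L²−(e−x')²−y'²−z²)/2L = 0.0282
  θ1 = atan2(B,A) + arccos(C/0.2973) = -0.2620
rotate P by −φ2: (0.0387, -0.2180, -0.2932)
  A=0.0813, B=-0.2932, C=(l²−L²−A²−y'²−z²)/(2L)=-0.0502
  θ2 = atan2(B,A) + arccos(C/0.3043) = 0.4362
rotate P by −φ3: (-0.2081, 0.0755, -0.2932)
  e−x'=0.3281;  (l²−L²−(e−x')²−y'²−z²)/2L = -0.1983
  γ=atan2(-0.2932,0.3281)=-0.7293;  ψ=arccos(-0.4506)=2.0383;  θ3=γ+ψ≈1.3090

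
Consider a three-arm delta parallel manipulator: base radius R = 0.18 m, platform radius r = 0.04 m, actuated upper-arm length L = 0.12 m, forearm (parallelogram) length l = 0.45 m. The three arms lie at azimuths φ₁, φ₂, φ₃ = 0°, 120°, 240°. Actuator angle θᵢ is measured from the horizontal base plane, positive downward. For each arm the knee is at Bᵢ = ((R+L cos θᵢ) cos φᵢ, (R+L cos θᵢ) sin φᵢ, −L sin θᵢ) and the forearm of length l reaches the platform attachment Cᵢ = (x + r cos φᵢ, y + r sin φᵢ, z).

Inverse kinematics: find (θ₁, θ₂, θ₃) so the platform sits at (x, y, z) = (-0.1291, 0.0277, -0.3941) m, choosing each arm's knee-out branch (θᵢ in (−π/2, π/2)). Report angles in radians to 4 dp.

θ₁ = 0.9596, θ₂ = -0.0872, θ₃ = 0.1742

arm 1 (φ=0.0°): x'=-0.1291, y'=0.0277
  e−x'=0.2691;  (l²−L²−(e−x')²−y'²−z²)/2L = -0.1683
  √(A²+B²)=0.4772;  θ1 = -0.9717+1.9313 ≈ 0.9596
rotate P by −φ2: (0.0885, 0.0980, -0.3941)
  A cos θ + B sin θ = C:  0.0515·cos θ + -0.3941·sin θ = 0.0856
  θ2 = atan2(B,A) + arccos(C/0.3974) = -0.0872
arm 3 (φ=240.0°): x'=0.0406, y'=-0.1257
  A cos θ + B sin θ = C:  0.0994·cos θ + -0.3941·sin θ = 0.0296
  γ=atan2(-0.3941,0.0994)=-1.3236;  ψ=arccos(0.0729)=1.4979;  θ3=γ+ψ≈0.1742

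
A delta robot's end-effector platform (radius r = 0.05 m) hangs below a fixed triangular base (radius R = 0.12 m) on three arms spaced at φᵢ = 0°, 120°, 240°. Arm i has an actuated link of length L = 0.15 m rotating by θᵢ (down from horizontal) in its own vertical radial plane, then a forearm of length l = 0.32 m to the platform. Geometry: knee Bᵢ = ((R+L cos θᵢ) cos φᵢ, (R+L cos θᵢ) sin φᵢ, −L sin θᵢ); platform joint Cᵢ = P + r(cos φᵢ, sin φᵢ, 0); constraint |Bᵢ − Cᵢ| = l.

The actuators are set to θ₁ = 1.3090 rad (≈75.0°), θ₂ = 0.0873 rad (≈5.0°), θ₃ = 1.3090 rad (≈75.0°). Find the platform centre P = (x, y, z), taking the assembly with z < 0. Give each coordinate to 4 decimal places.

arm 1 at φ=0.0°: ρ1 = 0.1088;  centre 1 = (0.1088, 0.0000, -0.1449)
φ2=120.0°: virtual centre (-0.1097, 0.1900, -0.0131), radius l
arm 3 at φ=240.0°: ρ3 = 0.1088;  centre 3 = (-0.0544, -0.0942, -0.1449)
eliminate P² terms by subtracting sphere 1 from 2 and 3
plane₁₂: -0.4371x+0.3801y+0.2636z = 0.0155
det = 0.2065;  x = -0.0141+0.2407z,  y = 0.0245+-0.4169z
into |P−centre ₁|² = l²: 1.2317z² + 0.2102z + -0.0657 = 0;  Δ = 0.3678;  z = -0.3315 or 0.1609 → z<0 root = -0.3315
x = -0.0939, y = 0.1627

(-0.0939, 0.1627, -0.3315)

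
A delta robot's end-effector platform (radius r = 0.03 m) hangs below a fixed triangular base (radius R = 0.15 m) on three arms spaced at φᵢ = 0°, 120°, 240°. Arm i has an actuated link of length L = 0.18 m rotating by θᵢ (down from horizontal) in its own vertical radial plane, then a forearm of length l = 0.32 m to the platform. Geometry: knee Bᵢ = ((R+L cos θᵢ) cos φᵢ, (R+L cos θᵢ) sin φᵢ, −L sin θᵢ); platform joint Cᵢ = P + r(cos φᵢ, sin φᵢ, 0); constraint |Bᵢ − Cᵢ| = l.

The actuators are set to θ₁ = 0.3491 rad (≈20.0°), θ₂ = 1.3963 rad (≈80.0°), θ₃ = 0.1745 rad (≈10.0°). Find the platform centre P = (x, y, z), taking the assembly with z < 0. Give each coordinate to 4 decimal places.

(0.0682, -0.1480, -0.2396)

centre 1 = (0.2891·cos0.0°, 0.2891·sin0.0°, -0.0616) = (0.2891, 0.0000, -0.0616)
φ2=120.0°: virtual centre (-0.0756, 0.1310, -0.1773), radius l
centre 3 = (0.2973·cos240.0°, 0.2973·sin240.0°, -0.0313) = (-0.1486, -0.2574, -0.0313)
eliminate P² terms by subtracting sphere 1 from 2 and 3
plane₁₂: -0.7295x+0.2620y+-0.2314z = -0.0331
Cramer: x(z) = 0.0273-0.1707z;  y(z) = -0.0502+0.4080z
sphere 1 gives Az²+Bz+C=0 with A=1.1956, B=0.1715, C=-0.0275;  B²−4AC=0.1611;  roots -0.2396, 0.0961;  negative root z = -0.2396
x = 0.0682, y = -0.1480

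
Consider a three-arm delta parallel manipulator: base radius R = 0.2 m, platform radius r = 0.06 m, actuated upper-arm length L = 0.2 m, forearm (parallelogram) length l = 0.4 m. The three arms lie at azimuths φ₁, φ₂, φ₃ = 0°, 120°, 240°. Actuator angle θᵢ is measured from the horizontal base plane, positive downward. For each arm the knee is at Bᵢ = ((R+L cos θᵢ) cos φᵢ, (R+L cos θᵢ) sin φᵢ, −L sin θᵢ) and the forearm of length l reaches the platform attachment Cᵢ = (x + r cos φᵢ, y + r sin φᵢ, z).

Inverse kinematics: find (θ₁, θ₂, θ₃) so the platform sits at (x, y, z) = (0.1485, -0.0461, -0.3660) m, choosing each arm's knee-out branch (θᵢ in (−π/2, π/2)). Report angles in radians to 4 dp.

θ₁ = 0.0873, θ₂ = 1.1344, θ₃ = 0.8728

φ1=0.0° → target in arm frame (0.1485, -0.0461)
  A=-0.0085, B=-0.3660, C=(l²−L²−A²−y'²−z²)/(2L)=-0.0404
  √(A²+B²)=0.3661;  θ1 = -1.5940+1.6813 ≈ 0.0873
rotate P by −φ2: (-0.1142, -0.1056, -0.3660)
  A=0.2542, B=-0.3660, C=(l²−L²−A²−y'²−z²)/(2L)=-0.2243
  √(A²+B²)=0.4456;  θ2 = -0.9638+2.0982 ≈ 1.1344
φ3=240.0° → target in arm frame (-0.0343, 0.1517)
  A=0.1743, B=-0.3660, C=(l²−L²−A²−y'²−z²)/(2L)=-0.1684
  γ=atan2(-0.3660,0.1743)=-1.1263;  ψ=arccos(-0.4153)=1.9991;  θ3=γ+ψ≈0.8728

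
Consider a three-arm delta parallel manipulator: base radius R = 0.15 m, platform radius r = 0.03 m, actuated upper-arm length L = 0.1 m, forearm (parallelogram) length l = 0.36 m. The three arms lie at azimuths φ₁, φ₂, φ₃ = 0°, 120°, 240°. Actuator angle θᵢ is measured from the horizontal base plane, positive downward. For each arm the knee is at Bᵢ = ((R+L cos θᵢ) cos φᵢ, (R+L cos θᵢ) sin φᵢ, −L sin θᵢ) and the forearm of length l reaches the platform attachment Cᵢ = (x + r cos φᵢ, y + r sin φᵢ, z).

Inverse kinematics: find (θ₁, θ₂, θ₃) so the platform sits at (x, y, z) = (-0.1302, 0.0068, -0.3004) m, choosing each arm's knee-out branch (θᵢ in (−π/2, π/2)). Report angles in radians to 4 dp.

θ₁ = 1.1342, θ₂ = -0.0872, θ₃ = -0.0002

φ1=0.0° → target in arm frame (-0.1302, 0.0068)
  e−x'=0.2502;  (l²−L²−(e−x')²−y'²−z²)/2L = -0.1664
  √(A²+B²)=0.3909;  θ1 = -0.8763+2.0105 ≈ 1.1342
arm 2 (φ=120.0°): x'=0.0710, y'=0.1094
  e−x'=0.0490;  (l²−L²−(e−x')²−y'²−z²)/2L = 0.0750
  √(A²+B²)=0.3044;  θ2 = -1.4091+1.3218 ≈ -0.0872
φ3=240.0° → target in arm frame (0.0592, -0.1162)
  A=0.0608, B=-0.3004, C=(l²−L²−A²−y'²−z²)/(2L)=0.0609
  θ3 = atan2(B,A) + arccos(C/0.3065) = -0.0002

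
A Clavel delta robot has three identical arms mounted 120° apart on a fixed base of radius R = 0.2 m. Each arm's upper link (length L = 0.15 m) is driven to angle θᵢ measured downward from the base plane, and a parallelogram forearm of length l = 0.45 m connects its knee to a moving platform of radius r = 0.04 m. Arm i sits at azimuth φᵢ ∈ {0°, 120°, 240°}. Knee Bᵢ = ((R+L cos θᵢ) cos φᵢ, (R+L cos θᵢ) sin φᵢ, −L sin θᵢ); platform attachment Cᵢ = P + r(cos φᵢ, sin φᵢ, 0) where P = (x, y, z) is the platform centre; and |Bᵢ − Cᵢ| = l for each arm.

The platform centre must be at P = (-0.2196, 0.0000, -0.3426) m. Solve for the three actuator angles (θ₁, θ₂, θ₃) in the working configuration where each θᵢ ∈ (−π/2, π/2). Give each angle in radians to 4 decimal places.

rotate P by −φ1: (-0.2196, 0.0000, -0.3426)
  A cos θ + B sin θ = C:  0.3796·cos θ + -0.3426·sin θ = -0.2716
  √(A²+B²)=0.5113;  θ1 = -0.7342+2.1307 ≈ 1.3965
φ2=120.0° → target in arm frame (0.1098, 0.1902)
  A=0.0502, B=-0.3426, C=(l²−L²−A²−y'²−z²)/(2L)=0.0798
  √(A²+B²)=0.3463;  θ2 = -1.4253+1.3383 ≈ -0.0870
rotate P by −φ3: (0.1098, -0.1902, -0.3426)
  A cos θ + B sin θ = C:  0.0502·cos θ + -0.3426·sin θ = 0.0798
  θ3 = atan2(B,A) + arccos(C/0.3463) = -0.0870

θ₁ = 1.3965, θ₂ = -0.0870, θ₃ = -0.0870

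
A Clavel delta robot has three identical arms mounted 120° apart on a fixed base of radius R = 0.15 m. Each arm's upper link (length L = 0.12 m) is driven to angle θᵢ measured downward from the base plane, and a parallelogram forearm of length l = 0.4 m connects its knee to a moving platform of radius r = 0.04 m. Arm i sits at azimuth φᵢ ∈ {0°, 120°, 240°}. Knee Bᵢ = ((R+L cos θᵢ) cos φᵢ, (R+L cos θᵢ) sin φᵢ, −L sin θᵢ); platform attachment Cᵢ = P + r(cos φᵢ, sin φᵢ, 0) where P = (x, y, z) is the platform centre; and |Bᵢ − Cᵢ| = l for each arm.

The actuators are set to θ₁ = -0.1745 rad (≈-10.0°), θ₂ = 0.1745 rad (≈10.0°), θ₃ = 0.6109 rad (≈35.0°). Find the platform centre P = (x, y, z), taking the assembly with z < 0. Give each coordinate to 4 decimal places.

(0.0714, 0.0513, -0.3436)

O1 = (0.2282·cos0.0°, 0.2282·sin0.0°, 0.0208) = (0.2282, 0.0000, 0.0208)
arm 2 at φ=120.0°: e+L cos θ2 = 0.2282;  O2 = (-0.1141, 0.1976, -0.0208)
arm 3 at φ=240.0°: e+L cos θ3 = 0.2083;  O3 = (-0.1041, -0.1804, -0.0688)
eliminate P² terms by subtracting sphere 1 from 2 and 3
plane₁₂: -0.6845x+0.3952y+-0.0833z = 0.0000
Cramer: x(z) = 0.0034-0.1981z;  y(z) = 0.0059-0.1322z
quadratic in z: (1.0567)z²+(0.0458)z+(-0.1090)=0, √Δ=0.6803 → z ∈ {-0.3436, 0.3002}; z = -0.3436 (taking z<0)
x = 0.0714, y = 0.0513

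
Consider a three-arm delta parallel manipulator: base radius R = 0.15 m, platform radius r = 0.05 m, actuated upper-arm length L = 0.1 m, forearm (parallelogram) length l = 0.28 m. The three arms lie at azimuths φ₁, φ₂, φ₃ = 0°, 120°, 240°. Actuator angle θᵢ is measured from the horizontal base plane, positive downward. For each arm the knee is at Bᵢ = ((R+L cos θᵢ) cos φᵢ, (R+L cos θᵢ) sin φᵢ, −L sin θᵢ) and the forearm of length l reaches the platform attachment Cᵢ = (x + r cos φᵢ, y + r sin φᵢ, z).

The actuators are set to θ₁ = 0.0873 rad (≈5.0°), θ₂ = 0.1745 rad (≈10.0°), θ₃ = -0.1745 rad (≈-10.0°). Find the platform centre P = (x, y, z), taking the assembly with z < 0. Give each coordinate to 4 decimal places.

arm 1 at φ=0.0°: ρ1 = 0.1996;  centre 1 = (0.1996, 0.0000, -0.0087)
centre 2 = (0.1985·cos120.0°, 0.1985·sin120.0°, -0.0174) = (-0.0992, 0.1719, -0.0174)
φ3=240.0°: virtual centre (-0.0992, -0.1719, 0.0174), radius l
|centre ₂|²−|centre ₁|² = -0.0002;  |centre ₃|²−|centre ₁|² = -0.0002
linear system: -0.5977x+0.3438y = -0.0002−-0.0173z; -0.5977x+-0.3438y = -0.0002−0.0522z
Cramer: x(z) = 0.0004+0.0292z;  y(z) = 0.0000+0.1010z
into |P−centre ₁|² = l²: 1.0111z² + 0.0058z + -0.0386 = 0;  Δ = 0.1563;  z = -0.1984 or 0.1926 → z<0 root = -0.1984
x = -0.0054, y = -0.0200

(-0.0054, -0.0200, -0.1984)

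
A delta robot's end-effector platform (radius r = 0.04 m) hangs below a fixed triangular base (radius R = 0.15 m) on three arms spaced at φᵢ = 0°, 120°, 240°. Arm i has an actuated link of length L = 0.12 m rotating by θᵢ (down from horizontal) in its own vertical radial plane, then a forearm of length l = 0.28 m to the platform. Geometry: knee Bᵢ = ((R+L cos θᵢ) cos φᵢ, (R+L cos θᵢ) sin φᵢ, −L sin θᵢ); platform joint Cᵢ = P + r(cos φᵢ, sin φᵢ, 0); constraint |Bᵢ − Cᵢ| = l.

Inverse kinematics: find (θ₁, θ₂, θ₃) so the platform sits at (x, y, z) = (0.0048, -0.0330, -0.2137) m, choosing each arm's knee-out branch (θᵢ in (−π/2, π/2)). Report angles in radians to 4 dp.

θ₁ = 0.3492, θ₂ = 0.6108, θ₃ = 0.1750

arm 1 (φ=0.0°): x'=0.0048, y'=-0.0330
  A cos θ + B sin θ = C:  0.1052·cos θ + -0.2137·sin θ = 0.0257
  θ1 = atan2(B,A) + arccos(C/0.2382) = 0.3492
arm 2 (φ=120.0°): x'=-0.0310, y'=0.0123
  e−x'=0.1410;  (l²−L²−(e−x')²−y'²−z²)/2L = -0.0071
  γ=atan2(-0.2137,0.1410)=-0.9876;  ψ=arccos(-0.0276)=1.5984;  θ2=γ+ψ≈0.6108
φ3=240.0° → target in arm frame (0.0262, 0.0207)
  A=0.0838, B=-0.2137, C=(l²−L²−A²−y'²−z²)/(2L)=0.0453
  √(A²+B²)=0.2296;  θ3 = -1.1970+1.3720 ≈ 0.1750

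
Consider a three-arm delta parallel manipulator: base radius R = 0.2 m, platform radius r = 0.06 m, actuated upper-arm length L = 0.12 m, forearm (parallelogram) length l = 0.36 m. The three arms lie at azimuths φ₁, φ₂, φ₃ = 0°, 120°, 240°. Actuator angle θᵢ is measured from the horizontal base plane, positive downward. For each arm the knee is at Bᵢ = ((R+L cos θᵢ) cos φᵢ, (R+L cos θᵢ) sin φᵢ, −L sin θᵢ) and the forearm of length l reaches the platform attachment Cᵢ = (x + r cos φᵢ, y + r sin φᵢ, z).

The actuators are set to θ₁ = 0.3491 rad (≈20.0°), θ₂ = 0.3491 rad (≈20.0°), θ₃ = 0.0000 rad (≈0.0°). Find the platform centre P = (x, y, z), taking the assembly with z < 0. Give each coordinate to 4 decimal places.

centre 1 = (0.2528·cos0.0°, 0.2528·sin0.0°, -0.0410) = (0.2528, 0.0000, -0.0410)
centre 2 = (0.2528·cos120.0°, 0.2528·sin120.0°, -0.0410) = (-0.1264, 0.2189, -0.0410)
φ3=240.0°: virtual centre (-0.1300, -0.2252, 0.0000), radius l
|centre ₂|²−|centre ₁|² = 0.0000;  |centre ₃|²−|centre ₁|² = 0.0020
linear system: -0.7583x+0.4378y = 0.0000−0.0000z; -0.7655x+-0.4503y = 0.0020−0.0821z
det = 0.6766;  x = -0.0013+0.0531z,  y = -0.0023+0.0920z
quadratic in z: (1.0113)z²+(0.0547)z+(-0.0634)=0, √Δ=0.5092 → z ∈ {-0.2788, 0.2247}; z = -0.2788 (taking z<0)
x = -0.0161, y = -0.0279

(-0.0161, -0.0279, -0.2788)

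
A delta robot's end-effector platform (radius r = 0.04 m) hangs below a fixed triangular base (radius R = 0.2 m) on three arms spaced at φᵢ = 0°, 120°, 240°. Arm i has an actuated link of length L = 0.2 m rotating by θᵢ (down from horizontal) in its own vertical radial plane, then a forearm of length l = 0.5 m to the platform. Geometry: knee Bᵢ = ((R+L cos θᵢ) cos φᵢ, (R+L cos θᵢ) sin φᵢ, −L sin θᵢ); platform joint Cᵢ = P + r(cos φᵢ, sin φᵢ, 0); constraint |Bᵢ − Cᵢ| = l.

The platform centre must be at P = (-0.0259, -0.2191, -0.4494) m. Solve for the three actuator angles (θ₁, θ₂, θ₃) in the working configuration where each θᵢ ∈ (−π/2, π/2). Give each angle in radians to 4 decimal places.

θ₁ = 0.7854, θ₂ = 1.2216, θ₃ = -0.0871

φ1=0.0° → target in arm frame (-0.0259, -0.2191)
  A=0.1859, B=-0.4494, C=(l²−L²−A²−y'²−z²)/(2L)=-0.1863
  θ1 = atan2(B,A) + arccos(C/0.4863) = 0.7854
φ2=120.0° → target in arm frame (-0.1768, 0.1320)
  A=0.3368, B=-0.4494, C=(l²−L²−A²−y'²−z²)/(2L)=-0.3070
  √(A²+B²)=0.5616;  θ2 = -0.9277+2.1492 ≈ 1.2216
arm 3 (φ=240.0°): x'=0.2027, y'=0.0871
  A cos θ + B sin θ = C:  -0.0427·cos θ + -0.4494·sin θ = -0.0034
  θ3 = atan2(B,A) + arccos(C/0.4514) = -0.0871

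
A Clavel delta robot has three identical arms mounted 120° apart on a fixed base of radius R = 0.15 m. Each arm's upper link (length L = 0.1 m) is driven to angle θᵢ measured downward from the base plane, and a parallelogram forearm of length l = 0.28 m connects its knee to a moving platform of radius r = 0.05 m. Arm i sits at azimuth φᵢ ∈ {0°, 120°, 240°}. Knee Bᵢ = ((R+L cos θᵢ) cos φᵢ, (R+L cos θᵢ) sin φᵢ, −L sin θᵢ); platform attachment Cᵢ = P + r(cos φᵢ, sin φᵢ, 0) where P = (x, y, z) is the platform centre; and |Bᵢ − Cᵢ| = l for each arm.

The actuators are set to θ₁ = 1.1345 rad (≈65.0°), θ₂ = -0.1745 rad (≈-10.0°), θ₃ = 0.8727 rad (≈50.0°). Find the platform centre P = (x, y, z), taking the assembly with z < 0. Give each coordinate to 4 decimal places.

(-0.0762, 0.0804, -0.2463)

arm 1 at φ=0.0°: e+L cos θ1 = 0.1423;  O1 = (0.1423, 0.0000, -0.0906)
O2 = (0.1985·cos120.0°, 0.1985·sin120.0°, 0.0174) = (-0.0992, 0.1719, 0.0174)
arm 3 at φ=240.0°: e+L cos θ3 = 0.1643;  O3 = (-0.0821, -0.1423, -0.0766)
eliminate P² terms by subtracting sphere 1 from 2 and 3
linear system: -0.4830x+0.3438y = 0.0112−0.2160z; -0.4488x+-0.2845y = 0.0044−0.0281z
Cramer: x(z) = -0.0162+0.2437z;  y(z) = 0.0100-0.2858z
quadratic in z: (1.1411)z²+(0.0983)z+(-0.0450)=0, √Δ=0.4637 → z ∈ {-0.2463, 0.1601}; z = -0.2463 (taking z<0)
x = -0.0762, y = 0.0804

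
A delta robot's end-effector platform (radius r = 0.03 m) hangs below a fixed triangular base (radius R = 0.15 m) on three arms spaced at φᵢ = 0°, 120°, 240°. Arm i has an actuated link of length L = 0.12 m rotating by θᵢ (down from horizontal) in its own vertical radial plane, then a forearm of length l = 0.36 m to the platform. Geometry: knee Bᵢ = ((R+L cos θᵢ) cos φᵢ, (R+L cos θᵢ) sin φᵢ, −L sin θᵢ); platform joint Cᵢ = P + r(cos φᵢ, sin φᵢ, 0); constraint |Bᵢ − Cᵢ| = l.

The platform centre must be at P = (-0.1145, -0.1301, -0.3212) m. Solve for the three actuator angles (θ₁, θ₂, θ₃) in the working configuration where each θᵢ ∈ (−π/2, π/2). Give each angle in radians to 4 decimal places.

θ₁ = 1.3089, θ₂ = 1.0472, θ₃ = -0.2617

φ1=0.0° → target in arm frame (-0.1145, -0.1301)
  A=0.2345, B=-0.3212, C=(l²−L²−A²−y'²−z²)/(2L)=-0.2495
  γ=atan2(-0.3212,0.2345)=-0.9402;  ψ=arccos(-0.6274)=2.2490;  θ1=γ+ψ≈1.3089
rotate P by −φ2: (-0.0554, 0.1642, -0.3212)
  e−x'=0.1754;  (l²−L²−(e−x')²−y'²−z²)/2L = -0.1904
  γ=atan2(-0.3212,0.1754)=-1.0709;  ψ=arccos(-0.5204)=2.1181;  θ2=γ+ψ≈1.0472
arm 3 (φ=240.0°): x'=0.1699, y'=-0.0341
  A cos θ + B sin θ = C:  -0.0499·cos θ + -0.3212·sin θ = 0.0349
  γ=atan2(-0.3212,-0.0499)=-1.7250;  ψ=arccos(0.1074)=1.4632;  θ3=γ+ψ≈-0.2617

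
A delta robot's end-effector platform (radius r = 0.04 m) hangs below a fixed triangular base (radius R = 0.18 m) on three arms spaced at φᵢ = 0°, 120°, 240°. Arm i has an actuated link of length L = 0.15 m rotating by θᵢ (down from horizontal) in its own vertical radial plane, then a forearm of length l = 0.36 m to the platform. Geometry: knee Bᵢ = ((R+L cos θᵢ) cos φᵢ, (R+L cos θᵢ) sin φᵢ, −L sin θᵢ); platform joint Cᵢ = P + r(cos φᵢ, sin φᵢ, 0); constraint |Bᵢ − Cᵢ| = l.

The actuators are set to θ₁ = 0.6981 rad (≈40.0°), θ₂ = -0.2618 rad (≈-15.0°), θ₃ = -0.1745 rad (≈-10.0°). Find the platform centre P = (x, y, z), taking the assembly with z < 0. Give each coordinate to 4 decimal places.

(-0.0827, 0.0051, -0.2213)

φ1=0.0°: virtual centre (0.2549, 0.0000, -0.0964), radius l
S2 = (0.2849·cos120.0°, 0.2849·sin120.0°, 0.0388) = (-0.1424, 0.2467, 0.0388)
arm 3 at φ=240.0°: e+L cos θ3 = 0.2877;  S3 = (-0.1439, -0.2492, 0.0260)
subtract pairs → two planes through P
[-0.7947 0.4934 0.2705]·P = 0.0084;  [-0.7975 -0.4983 0.2449]·P = 0.0092
det = 0.7896;  x = -0.0110+0.3238z,  y = -0.0008+-0.0267z
sphere 1 gives Az²+Bz+C=0 with A=1.1055, B=0.0207, C=-0.0496;  B²−4AC=0.2197;  roots -0.2213, 0.2026;  negative root z = -0.2213
x = -0.0827, y = 0.0051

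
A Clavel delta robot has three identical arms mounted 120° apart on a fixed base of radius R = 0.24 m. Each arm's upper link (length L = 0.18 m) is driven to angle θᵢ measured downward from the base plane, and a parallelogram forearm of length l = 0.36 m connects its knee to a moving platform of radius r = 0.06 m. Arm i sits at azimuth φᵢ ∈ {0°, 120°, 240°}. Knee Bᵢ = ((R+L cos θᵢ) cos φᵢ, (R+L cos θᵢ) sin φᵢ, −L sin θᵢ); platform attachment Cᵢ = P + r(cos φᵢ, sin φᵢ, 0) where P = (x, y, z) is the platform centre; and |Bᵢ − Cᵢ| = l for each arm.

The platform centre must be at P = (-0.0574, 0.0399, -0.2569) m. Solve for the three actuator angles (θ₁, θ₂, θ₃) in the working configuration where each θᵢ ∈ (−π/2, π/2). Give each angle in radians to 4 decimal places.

θ₁ = 0.9600, θ₂ = 0.2615, θ₃ = 0.6981

rotate P by −φ1: (-0.0574, 0.0399, -0.2569)
  A=0.2374, B=-0.2569, C=(l²−L²−A²−y'²−z²)/(2L)=-0.0743
  γ=atan2(-0.2569,0.2374)=-0.8248;  ψ=arccos(-0.2124)=1.7848;  θ1=γ+ψ≈0.9600
arm 2 (φ=120.0°): x'=0.0633, y'=0.0298
  e−x'=0.1167;  (l²−L²−(e−x')²−y'²−z²)/2L = 0.0464
  γ=atan2(-0.2569,0.1167)=-1.1443;  ψ=arccos(0.1643)=1.4058;  θ2=γ+ψ≈0.2615
arm 3 (φ=240.0°): x'=-0.0059, y'=-0.0697
  A=0.1859, B=-0.2569, C=(l²−L²−A²−y'²−z²)/(2L)=-0.0228
  γ=atan2(-0.2569,0.1859)=-0.9445;  ψ=arccos(-0.0718)=1.6426;  θ3=γ+ψ≈0.6981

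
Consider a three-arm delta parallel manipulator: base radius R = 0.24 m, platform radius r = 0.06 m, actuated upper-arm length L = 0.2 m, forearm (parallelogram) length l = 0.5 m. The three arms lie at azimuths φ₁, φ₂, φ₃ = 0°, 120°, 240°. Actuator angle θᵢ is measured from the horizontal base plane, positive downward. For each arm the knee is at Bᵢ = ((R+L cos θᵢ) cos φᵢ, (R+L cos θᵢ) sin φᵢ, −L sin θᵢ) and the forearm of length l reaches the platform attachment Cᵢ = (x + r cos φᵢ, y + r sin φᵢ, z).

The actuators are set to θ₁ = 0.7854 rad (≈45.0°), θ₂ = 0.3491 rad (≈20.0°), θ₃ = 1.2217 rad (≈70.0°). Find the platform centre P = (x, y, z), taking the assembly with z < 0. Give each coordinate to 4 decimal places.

arm 1 at φ=0.0°: e+L cos θ1 = 0.3214;  O1 = (0.3214, 0.0000, -0.1414)
φ2=120.0°: virtual centre (-0.1840, 0.3186, -0.0684), radius l
arm 3 at φ=240.0°: e+L cos θ3 = 0.2484;  O3 = (-0.1242, -0.2151, -0.1879)
eliminate P² terms by subtracting sphere 1 from 2 and 3
[-1.0108 0.6373 0.1460]·P = 0.0167;  [-0.8913 -0.4303 -0.0930]·P = -0.0263
det = 1.0029;  x = 0.0095+0.0035z,  y = 0.0414+-0.2235z
into |P−O₁|² = l²: 1.0500z² + 0.2621z + -0.1310 = 0;  Δ = 0.6189;  z = -0.4995 or 0.2498 → z<0 root = -0.4995
x = 0.0078, y = 0.1530

(0.0078, 0.1530, -0.4995)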